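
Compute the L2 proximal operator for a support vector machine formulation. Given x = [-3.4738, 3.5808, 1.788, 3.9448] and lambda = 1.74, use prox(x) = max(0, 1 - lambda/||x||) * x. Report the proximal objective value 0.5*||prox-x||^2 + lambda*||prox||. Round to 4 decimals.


Step 1: Compute ||x||.
||x|| = 6.6066
Step 2: Compute scaling factor.
scale = max(0, 1 - 1.74/6.6066) = 0.7366
Step 3: prox(x) = [-2.5589, 2.6377, 1.3171, 2.9059]
||prox(x)|| = 4.8666
Step 4: Proximal objective.
0.5*||prox-x||^2 = 1.5138
lambda*||prox|| = 8.4679
Total = 9.9818


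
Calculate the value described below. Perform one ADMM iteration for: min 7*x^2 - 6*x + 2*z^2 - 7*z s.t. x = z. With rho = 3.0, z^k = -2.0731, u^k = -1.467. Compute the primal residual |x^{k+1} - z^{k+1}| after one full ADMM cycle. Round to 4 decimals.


ADMM iteration with rho = 3.0, z^k = -2.0731, u^k = -1.467
Step 1: x-update.
Minimize 7*x^2 - 6*x + (3.0/2)*(x + 2.0731 - 1.467)^2
FOC: (2*7 + 3.0)*x = 6 + 3.0*(-2.0731 + 1.467)
x^{k+1} = 0.246
Step 2: z-update.
Minimize 2*z^2 - 7*z + (3.0/2)*(0.246 - z - 1.467)^2
FOC: (2*2 + 3.0)*z = 7 + 3.0*(0.246 - 1.467)
z^{k+1} = 0.4767
Step 3: u-update.
u^{k+1} = -1.467 + 0.246 - 0.4767 = -1.6977
Step 4: Primal residual = |0.246 - 0.4767| = 0.2307


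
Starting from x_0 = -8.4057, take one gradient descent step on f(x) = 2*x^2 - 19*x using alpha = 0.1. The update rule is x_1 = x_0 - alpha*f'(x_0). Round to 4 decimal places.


We compute the gradient at x_0 and apply the update.
f'(x) = 4*x - 19
f'(-8.4057) = 4*-8.4057 - 19 = -52.6228
x_1 = -8.4057 - 0.1*-52.6228 = -3.1434


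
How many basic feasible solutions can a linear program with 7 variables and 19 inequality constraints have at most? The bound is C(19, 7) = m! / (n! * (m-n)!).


Each vertex corresponds to some choice of n active constraints out of m, so the number of vertices is at most C(m, n) = m! / (n!(m-n)!).
m = 19, n = 7
Numerator: 19 * 18 * 17 * 16 * 15 * 14 * 13
Denominator: 7! = 5040
C(19, 7) = 50388


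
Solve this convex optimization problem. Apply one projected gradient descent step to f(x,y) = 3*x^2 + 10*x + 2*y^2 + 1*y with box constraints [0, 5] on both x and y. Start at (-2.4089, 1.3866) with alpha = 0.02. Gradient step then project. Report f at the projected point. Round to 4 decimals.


Step 1: Compute gradient at (-2.4089, 1.3866).
grad_x = 2*3*-2.4089 + 10 = -4.4534
grad_y = 2*2*1.3866 + 1 = 6.5464
Step 2: Gradient step.
x_raw = -2.4089 - 0.02*-4.4534 = -2.3198
y_raw = 1.3866 - 0.02*6.5464 = 1.2557
Step 3: Project onto [0, 5].
x_proj = clip(-2.3198) = 0.0
y_proj = clip(1.2557) = 1.2557
Step 4: Evaluate f.
f(0.0, 1.2557) = 4.4091


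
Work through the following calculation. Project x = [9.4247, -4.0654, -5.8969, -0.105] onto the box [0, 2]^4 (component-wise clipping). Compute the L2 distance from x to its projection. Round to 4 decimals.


Project each component onto [0, 2].
clip(9.4247) = 2.0, clip(-4.0654) = 0.0, clip(-5.8969) = 0.0, clip(-0.105) = 0.0
Projection = [2.0, 0.0, 0.0, 0.0]
Squared diffs: [55.1262, 16.5275, 34.7734, 0.011]
Distance = sqrt(106.4381) = 10.3169


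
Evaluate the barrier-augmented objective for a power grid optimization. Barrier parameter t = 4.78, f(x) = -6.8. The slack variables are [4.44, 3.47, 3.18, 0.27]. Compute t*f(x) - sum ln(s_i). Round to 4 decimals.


Step 1: Compute log-barrier.
ln values: [1.4907, 1.2442, 1.1569, -1.3093]
phi = -(1.4907 + 1.2442 + 1.1569 - 1.3093) = -2.5824
Step 2: Compute augmented objective.
t*f(x) = 4.78*-6.8 = -32.504
Total = -32.504 - 2.5824 = -35.0864


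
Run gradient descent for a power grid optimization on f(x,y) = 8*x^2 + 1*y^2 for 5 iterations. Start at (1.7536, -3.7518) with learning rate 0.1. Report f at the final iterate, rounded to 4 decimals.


Gradient descent on f(x,y) = 8*x^2 + 1*y^2.
Starting point: (1.7536, -3.7518), alpha = 0.1
Step 1: grad_x = 2*8*1.7536 = 28.0576, grad_y = 2*1*-3.7518 = -7.5036
  x_1 = 1.7536 - 0.1*28.0576 = -1.0522
  y_1 = -3.7518 - 0.1*-7.5036 = -3.0014
Step 2: grad_x = 2*8*-1.0522 = -16.8346, grad_y = 2*1*-3.0014 = -6.0029
  x_2 = -1.0522 - 0.1*-16.8346 = 0.6313
  y_2 = -3.0014 - 0.1*-6.0029 = -2.4012
Step 3: grad_x = 2*8*0.6313 = 10.1007, grad_y = 2*1*-2.4012 = -4.8023
  x_3 = 0.6313 - 0.1*10.1007 = -0.3788
  y_3 = -2.4012 - 0.1*-4.8023 = -1.9209
Step 4: grad_x = 2*8*-0.3788 = -6.0604, grad_y = 2*1*-1.9209 = -3.8418
  x_4 = -0.3788 - 0.1*-6.0604 = 0.2273
  y_4 = -1.9209 - 0.1*-3.8418 = -1.5367
Step 5: grad_x = 2*8*0.2273 = 3.6363, grad_y = 2*1*-1.5367 = -3.0735
  x_5 = 0.2273 - 0.1*3.6363 = -0.1364
  y_5 = -1.5367 - 0.1*-3.0735 = -1.2294
f(-0.1364, -1.2294) = 8*(-0.1364)^2 + 1*(-1.2294)^2 = 1.6602


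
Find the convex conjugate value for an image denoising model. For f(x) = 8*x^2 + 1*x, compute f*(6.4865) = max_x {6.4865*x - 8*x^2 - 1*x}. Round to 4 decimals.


f*(y) = sup_x {y*x - a*x^2 - b*x} = sup_x {(y-b)*x - a*x^2}
FOC: (y - b) - 2a*x = 0 => x* = (y - b)/(2a)
x* = (6.4865 - 1)/(2*8) = 0.3429
f*(6.4865) = (y-b)^2/(4a) = (6.4865 - 1)^2/(4*8)
= 30.1017/32 = 0.9407


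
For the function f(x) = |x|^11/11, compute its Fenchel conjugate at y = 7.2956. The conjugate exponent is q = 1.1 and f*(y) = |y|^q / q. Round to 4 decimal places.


The conjugate exponent q satisfies 1/p + 1/q = 1.
p = 11, so q = 11/(11 - 1) = 1.1
|y|^q = 7.2956^1.1 = 8.8995
f*(7.2956) = 8.8995 / 1.1 = 8.0905


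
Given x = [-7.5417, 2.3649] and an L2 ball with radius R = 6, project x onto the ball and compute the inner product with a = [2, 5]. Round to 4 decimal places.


Step 1: Compute ||x|| (intermediates to 6 decimals).
||x|| = sqrt((-7.5417)^2 + 2.3649^2) = 7.903796
Step 2: Project.
Since ||x|| > R, scale = R/||x|| = 6/7.903796 = 0.759129, proj(x) = scale * x
proj(x) = [-5.725123, 1.795264]
Step 3: Dot product.
a^T * proj(x) = 2*(-5.725123) + 5*1.795264 = -2.4739


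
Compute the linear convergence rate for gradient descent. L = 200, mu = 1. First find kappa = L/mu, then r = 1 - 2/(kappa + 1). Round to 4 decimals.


Step 1: Compute the condition number.
kappa = L/mu = 200/1 = 200.0
Step 2: Compute the convergence rate.
r = 1 - 2/(kappa + 1) = 1 - 2*mu/(L + mu) = (L - mu)/(L + mu) = 199/201 = 0.99


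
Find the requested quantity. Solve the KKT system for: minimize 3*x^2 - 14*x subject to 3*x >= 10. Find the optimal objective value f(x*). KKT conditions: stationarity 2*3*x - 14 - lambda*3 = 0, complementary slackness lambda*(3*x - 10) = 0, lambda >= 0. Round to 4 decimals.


Step 1: Try lambda = 0 (constraint inactive).
x_unc = 14/(2*3) = 2.3333
Check: 3*2.3333 = 6.9999 < 10 -- violated!
Step 2: Constraint must be active: 3*x = 10
x* = 10/3 = 3.3333 (rounded; the exact value 10/3 is used below)
lambda = (2*3*(10/3) - 14)/3 = 2.0
Step 3: Compute optimal value.
f(x*) = 3*(10/3)^2 - 14*(10/3) = -13.3333


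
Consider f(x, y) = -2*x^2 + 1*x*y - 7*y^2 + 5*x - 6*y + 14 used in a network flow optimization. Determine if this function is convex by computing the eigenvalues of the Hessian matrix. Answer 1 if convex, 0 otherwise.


The Hessian of f(x,y) = -2*x^2 + 1*x*y - 7*y^2 + 5*x - 6*y + 14 is:
H = [[-4, 1], [1, -14]]
Trace = -4 - 14 = -18
Determinant = -4*-14 - (1)^2 = 55
Discriminant = (-18)^2 - 4*55 = 104.0
Eigenvalues: lambda_1 = -14.099, lambda_2 = -3.901
The function is not convex.

0


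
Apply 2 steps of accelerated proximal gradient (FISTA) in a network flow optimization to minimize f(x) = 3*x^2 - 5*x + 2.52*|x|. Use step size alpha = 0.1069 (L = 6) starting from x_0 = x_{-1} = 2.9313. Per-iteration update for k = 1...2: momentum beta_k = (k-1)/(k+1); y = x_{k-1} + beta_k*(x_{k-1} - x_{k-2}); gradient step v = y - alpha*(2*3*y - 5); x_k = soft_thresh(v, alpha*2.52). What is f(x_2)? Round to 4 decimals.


FISTA on f(x) = 3*x^2 - 5*x + 2.52*|x|
L = 6, alpha = 0.1069
Iteration 1: beta = 0.0, y = 2.9313 + 0.0*(2.9313 - 2.9313) = 2.9313
  grad(y) = 12.5878, v = y - alpha*grad = 1.5857
  prox(v) = soft_thresh(1.5857, 0.2694) = 1.3163
Iteration 2: beta = 0.3333, y = 1.3163 + 0.3333*(1.3163 - 2.9313) = 0.7779
  grad(y) = -0.3324, v = y - alpha*grad = 0.8135
  prox(v) = soft_thresh(0.8135, 0.2694) = 0.5441
f(x_2) = 3*0.5441^2 - 5*0.5441 + 2.52*|0.5441| = -0.4612


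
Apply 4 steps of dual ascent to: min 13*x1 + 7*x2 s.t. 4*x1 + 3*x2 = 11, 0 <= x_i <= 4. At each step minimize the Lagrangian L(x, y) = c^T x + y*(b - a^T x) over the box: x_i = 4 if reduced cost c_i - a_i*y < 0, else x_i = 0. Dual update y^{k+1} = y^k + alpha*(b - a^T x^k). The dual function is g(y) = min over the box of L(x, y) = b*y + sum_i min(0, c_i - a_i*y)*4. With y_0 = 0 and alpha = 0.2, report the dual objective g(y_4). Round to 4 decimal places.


Dual ascent for LP: min 13*x1 + 7*x2, 4*x1 + 3*x2 = 11, 0 <= x_i <= 4
Step 1: y^k = 0.0, reduced costs: (13.0, 7.0)
  x^k = (0.0, 0.0), subgradient = b - a^T x = 11.0
  y^{k+1} = 0.0 + 0.2*11.0 = 2.2
Step 2: y^k = 2.2, reduced costs: (4.2, 0.4)
  x^k = (0.0, 0.0), subgradient = b - a^T x = 11.0
  y^{k+1} = 2.2 + 0.2*11.0 = 4.4
Step 3: y^k = 4.4, reduced costs: (-4.6, -6.2)
  x^k = (4.0, 4.0), subgradient = b - a^T x = -17.0
  y^{k+1} = 4.4 + 0.2*-17.0 = 1.0
Step 4: y^k = 1.0, reduced costs: (9.0, 4.0)
  x^k = (0.0, 0.0), subgradient = b - a^T x = 11.0
  y^{k+1} = 1.0 + 0.2*11.0 = 3.2
Dual objective at y_4 = 3.2: reduced costs (0.2, -2.6), box minimizer x = (0.0, 4.0)
g(y_4) = b*y + (c1 - a1*y)*x1 + (c2 - a2*y)*x2 = 11*3.2 + 0.2*0.0 + (-2.6)*4.0 = 35.2 + 0.0 - 10.4 = 24.8


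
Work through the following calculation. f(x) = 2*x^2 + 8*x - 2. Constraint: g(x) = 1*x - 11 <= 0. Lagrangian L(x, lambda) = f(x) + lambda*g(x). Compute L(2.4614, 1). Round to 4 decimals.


Step 1: Evaluate f(x).
f(2.4614) = 2*2.4614^2 + 8*2.4614 - 2 = 29.8082
Step 2: Evaluate g(x).
g(2.4614) = 1*2.4614 - 11 = -8.5386
Step 3: Compute Lagrangian.
L = 29.8082 + 1*-8.5386 = 21.2696


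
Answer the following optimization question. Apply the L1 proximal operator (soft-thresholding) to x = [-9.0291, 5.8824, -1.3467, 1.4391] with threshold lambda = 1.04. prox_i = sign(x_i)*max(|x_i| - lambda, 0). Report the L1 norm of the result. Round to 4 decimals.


Soft-thresholding with lambda = 1.04:
prox(-9.0291) = sign(-9.0291)*max(|-9.0291| - 1.04, 0) = -7.9891
prox(5.8824) = sign(5.8824)*max(|5.8824| - 1.04, 0) = 4.8424
prox(-1.3467) = sign(-1.3467)*max(|-1.3467| - 1.04, 0) = -0.3067
prox(1.4391) = sign(1.4391)*max(|1.4391| - 1.04, 0) = 0.3991
prox(x) = [-7.9891, 4.8424, -0.3067, 0.3991]
||prox(x)||_1 = 7.9891 + 4.8424 + 0.3067 + 0.3991 = 13.5373


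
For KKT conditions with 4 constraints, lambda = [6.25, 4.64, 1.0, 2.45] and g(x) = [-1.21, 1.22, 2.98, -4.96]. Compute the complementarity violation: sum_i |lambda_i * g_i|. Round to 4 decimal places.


KKT complementary slackness check:
lambda_1 * g_1 = 6.25 * -1.21 = -7.5625
lambda_2 * g_2 = 4.64 * 1.22 = 5.6608
lambda_3 * g_3 = 1.0 * 2.98 = 2.98
lambda_4 * g_4 = 2.45 * -4.96 = -12.152
Total violation = 7.5625 + 5.6608 + 2.98 + 12.152 = 28.3553


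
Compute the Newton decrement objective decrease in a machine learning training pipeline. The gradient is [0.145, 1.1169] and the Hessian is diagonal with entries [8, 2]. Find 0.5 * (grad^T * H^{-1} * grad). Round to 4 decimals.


Step 1: H is diagonal, so H^(-1) * g = [0.0181, 0.5585].
Step 2: g^T H^(-1) g = sum_i g_i^2 / H_ii
  = (0.145)^2/8 + (1.1169)^2/2
  = 0.0026 + 0.6237 = 0.6264
Step 3: Objective decrease = 0.5 * g^T H^(-1) g = 0.3132


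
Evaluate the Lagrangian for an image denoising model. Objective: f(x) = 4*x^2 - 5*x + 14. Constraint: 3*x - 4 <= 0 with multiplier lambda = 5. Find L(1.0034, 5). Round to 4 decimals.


Step 1: Evaluate f(x).
f(1.0034) = 4*1.0034^2 - 5*1.0034 + 14 = 13.0102
Step 2: Evaluate g(x).
g(1.0034) = 3*1.0034 - 4 = -0.9898
Step 3: Compute Lagrangian.
L = 13.0102 + 5*-0.9898 = 8.0612


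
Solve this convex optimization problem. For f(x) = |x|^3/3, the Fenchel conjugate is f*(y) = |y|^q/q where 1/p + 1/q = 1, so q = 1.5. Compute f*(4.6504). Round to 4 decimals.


The conjugate exponent q satisfies 1/p + 1/q = 1.
p = 3, so q = 3/(3 - 1) = 1.5
|y|^q = 4.6504^1.5 = 10.0285
f*(4.6504) = 10.0285 / 1.5 = 6.6857


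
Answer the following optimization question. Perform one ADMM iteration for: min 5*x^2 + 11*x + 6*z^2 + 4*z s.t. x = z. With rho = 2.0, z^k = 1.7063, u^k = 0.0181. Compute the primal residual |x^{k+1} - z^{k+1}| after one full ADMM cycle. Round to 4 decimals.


ADMM iteration with rho = 2.0, z^k = 1.7063, u^k = 0.0181
Step 1: x-update.
Minimize 5*x^2 + 11*x + (2.0/2)*(x - 1.7063 + 0.0181)^2
FOC: (2*5 + 2.0)*x = -11 + 2.0*(1.7063 - 0.0181)
x^{k+1} = -0.6353
Step 2: z-update.
Minimize 6*z^2 + 4*z + (2.0/2)*(-0.6353 - z + 0.0181)^2
FOC: (2*6 + 2.0)*z = -4 + 2.0*(-0.6353 + 0.0181)
z^{k+1} = -0.3739
Step 3: u-update.
u^{k+1} = 0.0181 - 0.6353 + 0.3739 = -0.2433
Step 4: Primal residual = |-0.6353 + 0.3739| = 0.2614


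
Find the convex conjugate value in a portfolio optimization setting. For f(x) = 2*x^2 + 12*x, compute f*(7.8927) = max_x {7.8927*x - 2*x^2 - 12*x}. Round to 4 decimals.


f*(y) = sup_x {y*x - a*x^2 - b*x} = sup_x {(y-b)*x - a*x^2}
FOC: (y - b) - 2a*x = 0 => x* = (y - b)/(2a)
x* = (7.8927 - 12)/(2*2) = -1.0268
f*(7.8927) = (y-b)^2/(4a) = (7.8927 - 12)^2/(4*2)
= 16.8699/8 = 2.1087


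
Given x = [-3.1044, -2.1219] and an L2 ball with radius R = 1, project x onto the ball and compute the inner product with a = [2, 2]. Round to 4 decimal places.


Step 1: Compute ||x|| (intermediates to 6 decimals).
||x|| = sqrt((-3.1044)^2 + (-2.1219)^2) = 3.760287
Step 2: Project.
Since ||x|| > R, scale = R/||x|| = 1/3.760287 = 0.265937, proj(x) = scale * x
proj(x) = [-0.825575, -0.564292]
Step 3: Dot product.
a^T * proj(x) = 2*(-0.825575) + 2*(-0.564292) = -2.7797


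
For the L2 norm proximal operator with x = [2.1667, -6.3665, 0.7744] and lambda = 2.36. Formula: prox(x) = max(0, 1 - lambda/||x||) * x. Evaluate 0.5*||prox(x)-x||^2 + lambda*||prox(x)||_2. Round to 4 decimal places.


Step 1: Compute ||x||.
||x|| = 6.7695
Step 2: Compute scaling factor.
scale = max(0, 1 - 2.36/6.7695) = 0.6514
Step 3: prox(x) = [1.4113, -4.147, 0.5044]
||prox(x)|| = 4.4095
Step 4: Proximal objective.
0.5*||prox-x||^2 = 2.7848
lambda*||prox|| = 10.4064
Total = 13.1913


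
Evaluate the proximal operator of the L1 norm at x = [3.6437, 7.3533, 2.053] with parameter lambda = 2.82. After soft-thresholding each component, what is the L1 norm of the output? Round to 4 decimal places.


Soft-thresholding with lambda = 2.82:
prox(3.6437) = sign(3.6437)*max(|3.6437| - 2.82, 0) = 0.8237
prox(7.3533) = sign(7.3533)*max(|7.3533| - 2.82, 0) = 4.5333
prox(2.053) = sign(2.053)*max(|2.053| - 2.82, 0) = 0.0
prox(x) = [0.8237, 4.5333, 0.0]
||prox(x)||_1 = 0.8237 + 4.5333 + 0.0 = 5.357


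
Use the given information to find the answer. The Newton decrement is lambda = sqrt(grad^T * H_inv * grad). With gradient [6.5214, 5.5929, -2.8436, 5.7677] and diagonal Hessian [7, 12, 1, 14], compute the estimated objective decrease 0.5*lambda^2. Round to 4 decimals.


Step 1: H is diagonal, so H^(-1) * g = [0.9316, 0.4661, -2.8436, 0.412].
Step 2: g^T H^(-1) g = sum_i g_i^2 / H_ii
  = (6.5214)^2/7 + (5.5929)^2/12 + (-2.8436)^2/1 + (5.7677)^2/14
  = 6.0755 + 2.6067 + 8.0861 + 2.3762 = 19.1445
Step 3: Objective decrease = 0.5 * g^T H^(-1) g = 9.5722


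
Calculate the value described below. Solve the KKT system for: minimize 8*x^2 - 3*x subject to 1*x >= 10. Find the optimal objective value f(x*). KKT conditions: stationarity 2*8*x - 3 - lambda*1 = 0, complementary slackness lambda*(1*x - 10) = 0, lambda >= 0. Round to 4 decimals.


Step 1: Try lambda = 0 (constraint inactive).
x_unc = 3/(2*8) = 0.1875
Check: 1*0.1875 = 0.1875 < 10 -- violated!
Step 2: Constraint must be active: 1*x = 10
x* = 10/1 = 10.0
lambda = (2*8*10.0 - 3)/1 = 157.0
Step 3: Compute optimal value.
f(x*) = 8*10.0^2 - 3*10.0 = 770.0


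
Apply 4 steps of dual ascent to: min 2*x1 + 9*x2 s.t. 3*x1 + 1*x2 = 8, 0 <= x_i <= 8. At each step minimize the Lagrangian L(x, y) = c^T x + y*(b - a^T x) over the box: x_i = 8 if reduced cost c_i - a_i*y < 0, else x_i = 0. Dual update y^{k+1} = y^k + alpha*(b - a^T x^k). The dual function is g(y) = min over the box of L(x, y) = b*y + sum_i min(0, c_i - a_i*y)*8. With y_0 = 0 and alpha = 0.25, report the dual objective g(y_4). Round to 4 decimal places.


Dual ascent for LP: min 2*x1 + 9*x2, 3*x1 + 1*x2 = 8, 0 <= x_i <= 8
Step 1: y^k = 0.0, reduced costs: (2.0, 9.0)
  x^k = (0.0, 0.0), subgradient = b - a^T x = 8.0
  y^{k+1} = 0.0 + 0.25*8.0 = 2.0
Step 2: y^k = 2.0, reduced costs: (-4.0, 7.0)
  x^k = (8.0, 0.0), subgradient = b - a^T x = -16.0
  y^{k+1} = 2.0 + 0.25*-16.0 = -2.0
Step 3: y^k = -2.0, reduced costs: (8.0, 11.0)
  x^k = (0.0, 0.0), subgradient = b - a^T x = 8.0
  y^{k+1} = -2.0 + 0.25*8.0 = 0.0
Step 4: y^k = 0.0, reduced costs: (2.0, 9.0)
  x^k = (0.0, 0.0), subgradient = b - a^T x = 8.0
  y^{k+1} = 0.0 + 0.25*8.0 = 2.0
Dual objective at y_4 = 2.0: reduced costs (-4.0, 7.0), box minimizer x = (8.0, 0.0)
g(y_4) = b*y + (c1 - a1*y)*x1 + (c2 - a2*y)*x2 = 8*2.0 + (-4.0)*8.0 + 7.0*0.0 = 16.0 - 32.0 + 0.0 = -16.0


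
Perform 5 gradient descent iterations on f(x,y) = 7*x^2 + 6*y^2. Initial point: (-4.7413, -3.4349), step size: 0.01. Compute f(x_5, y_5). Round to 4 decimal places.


Gradient descent on f(x,y) = 7*x^2 + 6*y^2.
Starting point: (-4.7413, -3.4349), alpha = 0.01
Step 1: grad_x = 2*7*-4.7413 = -66.3782, grad_y = 2*6*-3.4349 = -41.2188
  x_1 = -4.7413 - 0.01*-66.3782 = -4.0775
  y_1 = -3.4349 - 0.01*-41.2188 = -3.0227
Step 2: grad_x = 2*7*-4.0775 = -57.0853, grad_y = 2*6*-3.0227 = -36.2725
  x_2 = -4.0775 - 0.01*-57.0853 = -3.5067
  y_2 = -3.0227 - 0.01*-36.2725 = -2.66
Step 3: grad_x = 2*7*-3.5067 = -49.0933, grad_y = 2*6*-2.66 = -31.9198
  x_3 = -3.5067 - 0.01*-49.0933 = -3.0157
  y_3 = -2.66 - 0.01*-31.9198 = -2.3408
Step 4: grad_x = 2*7*-3.0157 = -42.2203, grad_y = 2*6*-2.3408 = -28.0895
  x_4 = -3.0157 - 0.01*-42.2203 = -2.5935
  y_4 = -2.3408 - 0.01*-28.0895 = -2.0599
Step 5: grad_x = 2*7*-2.5935 = -36.3094, grad_y = 2*6*-2.0599 = -24.7187
  x_5 = -2.5935 - 0.01*-36.3094 = -2.2304
  y_5 = -2.0599 - 0.01*-24.7187 = -1.8127
f(-2.2304, -1.8127) = 7*(-2.2304)^2 + 6*(-1.8127)^2 = 54.5393


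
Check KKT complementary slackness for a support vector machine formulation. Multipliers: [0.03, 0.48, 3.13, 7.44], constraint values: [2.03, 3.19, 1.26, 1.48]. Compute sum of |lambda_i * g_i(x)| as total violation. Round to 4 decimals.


KKT complementary slackness check:
lambda_1 * g_1 = 0.03 * 2.03 = 0.0609
lambda_2 * g_2 = 0.48 * 3.19 = 1.5312
lambda_3 * g_3 = 3.13 * 1.26 = 3.9438
lambda_4 * g_4 = 7.44 * 1.48 = 11.0112
Total violation = 0.0609 + 1.5312 + 3.9438 + 11.0112 = 16.5471


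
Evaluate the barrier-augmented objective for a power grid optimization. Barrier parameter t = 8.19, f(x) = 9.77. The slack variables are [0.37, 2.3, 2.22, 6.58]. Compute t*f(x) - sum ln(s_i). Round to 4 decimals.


Step 1: Compute log-barrier.
ln values: [-0.9943, 0.8329, 0.7975, 1.884]
phi = -(-0.9943 + 0.8329 + 0.7975 + 1.884) = -2.5202
Step 2: Compute augmented objective.
t*f(x) = 8.19*9.77 = 80.0163
Total = 80.0163 - 2.5202 = 77.4961


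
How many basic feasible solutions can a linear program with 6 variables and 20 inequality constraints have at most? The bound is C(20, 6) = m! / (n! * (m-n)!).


Each vertex corresponds to some choice of n active constraints out of m, so the number of vertices is at most C(m, n) = m! / (n!(m-n)!).
m = 20, n = 6
Numerator: 20 * 19 * 18 * 17 * 16 * 15
Denominator: 6! = 720
C(20, 6) = 38760


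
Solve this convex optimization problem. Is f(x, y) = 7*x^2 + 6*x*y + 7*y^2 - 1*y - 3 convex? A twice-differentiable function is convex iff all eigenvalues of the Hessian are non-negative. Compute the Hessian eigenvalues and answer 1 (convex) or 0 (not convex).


The Hessian of f(x,y) = 7*x^2 + 6*x*y + 7*y^2 - 1*y - 3 is:
H = [[14, 6], [6, 14]]
Trace = 14 + 14 = 28
Determinant = 14*14 - (6)^2 = 160
Discriminant = (28)^2 - 4*160 = 144.0
Eigenvalues: lambda_1 = 8.0, lambda_2 = 20.0
The function is convex.

1


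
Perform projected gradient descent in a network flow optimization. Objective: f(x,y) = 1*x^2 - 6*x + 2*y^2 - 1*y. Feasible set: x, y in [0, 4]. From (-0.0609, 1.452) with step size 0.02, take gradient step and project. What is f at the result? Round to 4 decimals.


Step 1: Compute gradient at (-0.0609, 1.452).
grad_x = 2*1*-0.0609 - 6 = -6.1218
grad_y = 2*2*1.452 - 1 = 4.808
Step 2: Gradient step.
x_raw = -0.0609 - 0.02*-6.1218 = 0.0615
y_raw = 1.452 - 0.02*4.808 = 1.3558
Step 3: Project onto [0, 4].
x_proj = clip(0.0615) = 0.0615
y_proj = clip(1.3558) = 1.3558
Step 4: Evaluate f.
f(0.0615, 1.3558) = 1.9553


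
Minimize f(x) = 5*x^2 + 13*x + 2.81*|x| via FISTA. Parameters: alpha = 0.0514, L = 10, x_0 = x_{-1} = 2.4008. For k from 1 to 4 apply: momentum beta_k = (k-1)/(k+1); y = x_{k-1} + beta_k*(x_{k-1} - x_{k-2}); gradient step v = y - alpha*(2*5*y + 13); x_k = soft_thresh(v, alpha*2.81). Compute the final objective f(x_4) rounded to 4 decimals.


FISTA on f(x) = 5*x^2 + 13*x + 2.81*|x|
L = 10, alpha = 0.0514
Iteration 1: beta = 0.0, y = 2.4008 + 0.0*(2.4008 - 2.4008) = 2.4008
  grad(y) = 37.008, v = y - alpha*grad = 0.4986
  prox(v) = soft_thresh(0.4986, 0.1444) = 0.3542
Iteration 2: beta = 0.3333, y = 0.3542 + 0.3333*(0.3542 - 2.4008) = -0.3281
  grad(y) = 9.7194, v = y - alpha*grad = -0.8276
  prox(v) = soft_thresh(-0.8276, 0.1444) = -0.6832
Iteration 3: beta = 0.5, y = -0.6832 + 0.5*(-0.6832 - 0.3542) = -1.2019
  grad(y) = 0.9812, v = y - alpha*grad = -1.2523
  prox(v) = soft_thresh(-1.2523, 0.1444) = -1.1079
Iteration 4: beta = 0.6, y = -1.1079 + 0.6*(-1.1079 + 0.6832) = -1.3627
  grad(y) = -0.6269, v = y - alpha*grad = -1.3305
  prox(v) = soft_thresh(-1.3305, 0.1444) = -1.186
f(x_4) = 5*(-1.186)^2 + 13*(-1.186) + 2.81*|-1.186| = -5.0523


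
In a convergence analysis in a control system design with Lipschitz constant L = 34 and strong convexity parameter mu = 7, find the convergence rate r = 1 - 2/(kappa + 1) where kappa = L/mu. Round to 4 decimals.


Step 1: Compute the condition number.
kappa = L/mu = 34/7 = 4.8571
Step 2: Compute the convergence rate.
r = 1 - 2/(kappa + 1) = 1 - 2*mu/(L + mu) = (L - mu)/(L + mu) = 27/41 = 0.6585


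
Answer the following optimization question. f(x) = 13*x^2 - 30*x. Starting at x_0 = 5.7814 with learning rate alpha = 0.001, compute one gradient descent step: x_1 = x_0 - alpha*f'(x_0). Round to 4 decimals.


We compute the gradient at x_0 and apply the update.
f'(x) = 26*x - 30
f'(5.7814) = 26*5.7814 - 30 = 120.3164
x_1 = 5.7814 - 0.001*120.3164 = 5.6611


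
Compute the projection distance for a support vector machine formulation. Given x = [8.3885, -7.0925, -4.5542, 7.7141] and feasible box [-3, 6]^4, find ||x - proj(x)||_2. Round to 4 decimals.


Project each component onto [-3, 6].
clip(8.3885) = 6.0, clip(-7.0925) = -3.0, clip(-4.5542) = -3.0, clip(7.7141) = 6.0
Projection = [6.0, -3.0, -3.0, 6.0]
Squared diffs: [5.7049, 16.7486, 2.4155, 2.9381]
Distance = sqrt(27.8071) = 5.2732


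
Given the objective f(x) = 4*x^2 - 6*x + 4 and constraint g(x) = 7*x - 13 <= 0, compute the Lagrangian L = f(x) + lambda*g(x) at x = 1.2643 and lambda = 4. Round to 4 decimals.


Step 1: Evaluate f(x).
f(1.2643) = 4*1.2643^2 - 6*1.2643 + 4 = 2.808
Step 2: Evaluate g(x).
g(1.2643) = 7*1.2643 - 13 = -4.1499
Step 3: Compute Lagrangian.
L = 2.808 + 4*-4.1499 = -13.7916


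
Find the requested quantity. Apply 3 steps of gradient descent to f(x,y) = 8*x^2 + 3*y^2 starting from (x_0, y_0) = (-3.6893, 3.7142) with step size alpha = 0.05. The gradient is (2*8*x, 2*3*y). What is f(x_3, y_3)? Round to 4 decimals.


Gradient descent on f(x,y) = 8*x^2 + 3*y^2.
Starting point: (-3.6893, 3.7142), alpha = 0.05
Step 1: grad_x = 2*8*-3.6893 = -59.0288, grad_y = 2*3*3.7142 = 22.2852
  x_1 = -3.6893 - 0.05*-59.0288 = -0.7379
  y_1 = 3.7142 - 0.05*22.2852 = 2.5999
Step 2: grad_x = 2*8*-0.7379 = -11.8058, grad_y = 2*3*2.5999 = 15.5996
  x_2 = -0.7379 - 0.05*-11.8058 = -0.1476
  y_2 = 2.5999 - 0.05*15.5996 = 1.82
Step 3: grad_x = 2*8*-0.1476 = -2.3612, grad_y = 2*3*1.82 = 10.9197
  x_3 = -0.1476 - 0.05*-2.3612 = -0.0295
  y_3 = 1.82 - 0.05*10.9197 = 1.274
f(-0.0295, 1.274) = 8*(-0.0295)^2 + 3*1.274^2 = 4.876


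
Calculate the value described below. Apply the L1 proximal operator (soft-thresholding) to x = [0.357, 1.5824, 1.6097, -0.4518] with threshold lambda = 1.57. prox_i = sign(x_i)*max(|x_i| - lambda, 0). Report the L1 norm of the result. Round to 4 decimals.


Soft-thresholding with lambda = 1.57:
prox(0.357) = sign(0.357)*max(|0.357| - 1.57, 0) = 0.0
prox(1.5824) = sign(1.5824)*max(|1.5824| - 1.57, 0) = 0.0124
prox(1.6097) = sign(1.6097)*max(|1.6097| - 1.57, 0) = 0.0397
prox(-0.4518) = sign(-0.4518)*max(|-0.4518| - 1.57, 0) = 0.0
prox(x) = [0.0, 0.0124, 0.0397, 0.0]
||prox(x)||_1 = 0.0 + 0.0124 + 0.0397 + 0.0 = 0.0521


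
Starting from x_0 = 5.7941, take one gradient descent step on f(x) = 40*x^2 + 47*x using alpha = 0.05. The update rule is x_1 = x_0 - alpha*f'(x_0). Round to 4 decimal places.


We compute the gradient at x_0 and apply the update.
f'(x) = 80*x + 47
f'(5.7941) = 80*5.7941 + 47 = 510.528
x_1 = 5.7941 - 0.05*510.528 = -19.7323


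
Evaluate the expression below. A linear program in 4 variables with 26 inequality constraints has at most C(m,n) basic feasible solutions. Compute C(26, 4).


Each vertex corresponds to some choice of n active constraints out of m, so the number of vertices is at most C(m, n) = m! / (n!(m-n)!).
m = 26, n = 4
Numerator: 26 * 25 * 24 * 23
Denominator: 4! = 24
C(26, 4) = 14950


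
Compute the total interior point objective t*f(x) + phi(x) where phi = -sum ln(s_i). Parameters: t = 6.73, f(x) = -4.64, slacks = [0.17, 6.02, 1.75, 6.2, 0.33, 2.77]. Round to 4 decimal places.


Step 1: Compute log-barrier.
ln values: [-1.772, 1.7951, 0.5596, 1.8245, -1.1087, 1.0188]
phi = -(-1.772 + 1.7951 + 0.5596 + 1.8245 - 1.1087 + 1.0188) = -2.3175
Step 2: Compute augmented objective.
t*f(x) = 6.73*-4.64 = -31.2272
Total = -31.2272 - 2.3175 = -33.5447


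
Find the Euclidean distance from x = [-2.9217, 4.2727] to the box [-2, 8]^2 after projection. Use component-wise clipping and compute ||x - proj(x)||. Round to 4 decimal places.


Project each component onto [-2, 8].
clip(-2.9217) = -2.0, clip(4.2727) = 4.2727
Projection = [-2.0, 4.2727]
Squared diffs: [0.8495, 0.0]
Distance = sqrt(0.8495) = 0.9217


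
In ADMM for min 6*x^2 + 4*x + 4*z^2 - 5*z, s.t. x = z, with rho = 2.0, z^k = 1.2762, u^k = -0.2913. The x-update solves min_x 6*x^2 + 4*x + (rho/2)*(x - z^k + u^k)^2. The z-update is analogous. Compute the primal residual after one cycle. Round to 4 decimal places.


ADMM iteration with rho = 2.0, z^k = 1.2762, u^k = -0.2913
Step 1: x-update.
Minimize 6*x^2 + 4*x + (2.0/2)*(x - 1.2762 - 0.2913)^2
FOC: (2*6 + 2.0)*x = -4 + 2.0*(1.2762 + 0.2913)
x^{k+1} = -0.0618
Step 2: z-update.
Minimize 4*z^2 - 5*z + (2.0/2)*(-0.0618 - z - 0.2913)^2
FOC: (2*4 + 2.0)*z = 5 + 2.0*(-0.0618 - 0.2913)
z^{k+1} = 0.4294
Step 3: u-update.
u^{k+1} = -0.2913 - 0.0618 - 0.4294 = -0.7825
Step 4: Primal residual = |-0.0618 - 0.4294| = 0.4912


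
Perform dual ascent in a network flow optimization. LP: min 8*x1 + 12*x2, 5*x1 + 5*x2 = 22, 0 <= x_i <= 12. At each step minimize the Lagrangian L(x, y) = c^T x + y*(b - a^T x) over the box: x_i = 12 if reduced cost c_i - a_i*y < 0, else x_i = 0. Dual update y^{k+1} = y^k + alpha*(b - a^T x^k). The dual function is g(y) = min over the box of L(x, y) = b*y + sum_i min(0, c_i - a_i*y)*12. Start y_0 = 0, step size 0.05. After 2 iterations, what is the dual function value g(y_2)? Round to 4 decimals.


Dual ascent for LP: min 8*x1 + 12*x2, 5*x1 + 5*x2 = 22, 0 <= x_i <= 12
Step 1: y^k = 0.0, reduced costs: (8.0, 12.0)
  x^k = (0.0, 0.0), subgradient = b - a^T x = 22.0
  y^{k+1} = 0.0 + 0.05*22.0 = 1.1
Step 2: y^k = 1.1, reduced costs: (2.5, 6.5)
  x^k = (0.0, 0.0), subgradient = b - a^T x = 22.0
  y^{k+1} = 1.1 + 0.05*22.0 = 2.2
Dual objective at y_2 = 2.2: reduced costs (-3.0, 1.0), box minimizer x = (12.0, 0.0)
g(y_2) = b*y + (c1 - a1*y)*x1 + (c2 - a2*y)*x2 = 22*2.2 + (-3.0)*12.0 + 1.0*0.0 = 48.4 - 36.0 + 0.0 = 12.4


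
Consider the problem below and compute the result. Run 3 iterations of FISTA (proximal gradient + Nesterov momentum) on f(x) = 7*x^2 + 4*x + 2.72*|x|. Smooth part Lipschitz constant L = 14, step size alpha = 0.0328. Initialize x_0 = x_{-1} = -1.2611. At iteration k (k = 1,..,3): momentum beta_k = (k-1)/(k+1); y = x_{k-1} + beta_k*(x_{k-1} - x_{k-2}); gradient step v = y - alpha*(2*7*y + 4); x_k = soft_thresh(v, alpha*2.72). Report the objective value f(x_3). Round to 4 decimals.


FISTA on f(x) = 7*x^2 + 4*x + 2.72*|x|
L = 14, alpha = 0.0328
Iteration 1: beta = 0.0, y = -1.2611 + 0.0*(-1.2611 + 1.2611) = -1.2611
  grad(y) = -13.6554, v = y - alpha*grad = -0.8132
  prox(v) = soft_thresh(-0.8132, 0.0892) = -0.724
Iteration 2: beta = 0.3333, y = -0.724 + 0.3333*(-0.724 + 1.2611) = -0.5449
  grad(y) = -3.6293, v = y - alpha*grad = -0.4259
  prox(v) = soft_thresh(-0.4259, 0.0892) = -0.3367
Iteration 3: beta = 0.5, y = -0.3367 + 0.5*(-0.3367 + 0.724) = -0.143
  grad(y) = 1.9974, v = y - alpha*grad = -0.2086
  prox(v) = soft_thresh(-0.2086, 0.0892) = -0.1193
f(x_3) = 7*(-0.1193)^2 + 4*(-0.1193) + 2.72*|-0.1193| = -0.0531


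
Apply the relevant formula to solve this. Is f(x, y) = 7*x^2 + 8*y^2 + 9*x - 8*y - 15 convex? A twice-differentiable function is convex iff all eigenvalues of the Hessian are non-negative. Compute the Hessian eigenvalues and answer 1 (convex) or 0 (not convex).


The Hessian of f(x,y) = 7*x^2 + 8*y^2 + 9*x - 8*y - 15 is:
H = [[14, 0], [0, 16]]
Trace = 14 + 16 = 30
Determinant = 14*16 - (0)^2 = 224
Discriminant = (30)^2 - 4*224 = 4.0
Eigenvalues: lambda_1 = 14.0, lambda_2 = 16.0
The function is convex.

1


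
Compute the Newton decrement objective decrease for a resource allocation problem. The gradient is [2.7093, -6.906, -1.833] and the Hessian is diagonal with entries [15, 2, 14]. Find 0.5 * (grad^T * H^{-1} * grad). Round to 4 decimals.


Step 1: H is diagonal, so H^(-1) * g = [0.1806, -3.453, -0.1309].
Step 2: g^T H^(-1) g = sum_i g_i^2 / H_ii
  = (2.7093)^2/15 + (-6.906)^2/2 + (-1.833)^2/14
  = 0.4894 + 23.8464 + 0.24 = 24.5758
Step 3: Objective decrease = 0.5 * g^T H^(-1) g = 12.2879


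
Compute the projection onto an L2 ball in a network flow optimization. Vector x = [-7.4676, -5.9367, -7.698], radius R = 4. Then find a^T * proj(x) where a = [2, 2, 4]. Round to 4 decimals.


Step 1: Compute ||x|| (intermediates to 6 decimals).
||x|| = sqrt((-7.4676)^2 + (-5.9367)^2 + (-7.698)^2) = 12.258412
Step 2: Project.
Since ||x|| > R, scale = R/||x|| = 4/12.258412 = 0.326307, proj(x) = scale * x
proj(x) = [-2.43673, -1.937187, -2.511911]
Step 3: Dot product.
a^T * proj(x) = 2*(-2.43673) + 2*(-1.937187) + 4*(-2.511911) = -18.7955


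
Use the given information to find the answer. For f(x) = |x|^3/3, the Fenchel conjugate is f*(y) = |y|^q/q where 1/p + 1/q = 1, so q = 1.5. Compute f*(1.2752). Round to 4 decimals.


The conjugate exponent q satisfies 1/p + 1/q = 1.
p = 3, so q = 3/(3 - 1) = 1.5
|y|^q = 1.2752^1.5 = 1.44
f*(1.2752) = 1.44 / 1.5 = 0.96


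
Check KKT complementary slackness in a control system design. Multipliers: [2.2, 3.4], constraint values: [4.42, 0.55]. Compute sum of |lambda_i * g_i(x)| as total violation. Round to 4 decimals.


KKT complementary slackness check:
lambda_1 * g_1 = 2.2 * 4.42 = 9.724
lambda_2 * g_2 = 3.4 * 0.55 = 1.87
Total violation = 9.724 + 1.87 = 11.594


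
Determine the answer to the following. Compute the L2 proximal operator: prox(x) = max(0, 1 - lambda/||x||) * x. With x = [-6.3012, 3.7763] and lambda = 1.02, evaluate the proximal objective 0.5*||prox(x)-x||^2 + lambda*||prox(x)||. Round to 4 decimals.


Step 1: Compute ||x||.
||x|| = 7.3461
Step 2: Compute scaling factor.
scale = max(0, 1 - 1.02/7.3461) = 0.8612
Step 3: prox(x) = [-5.4263, 3.252]
||prox(x)|| = 6.3261
Step 4: Proximal objective.
0.5*||prox-x||^2 = 0.5202
lambda*||prox|| = 6.4526
Total = 6.9728


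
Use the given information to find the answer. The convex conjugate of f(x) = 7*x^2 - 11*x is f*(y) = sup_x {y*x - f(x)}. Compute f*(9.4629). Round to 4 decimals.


f*(y) = sup_x {y*x - a*x^2 - b*x} = sup_x {(y-b)*x - a*x^2}
FOC: (y - b) - 2a*x = 0 => x* = (y - b)/(2a)
x* = (9.4629 + 11)/(2*7) = 1.4616
f*(9.4629) = (y-b)^2/(4a) = (9.4629 + 11)^2/(4*7)
= 418.7303/28 = 14.9547


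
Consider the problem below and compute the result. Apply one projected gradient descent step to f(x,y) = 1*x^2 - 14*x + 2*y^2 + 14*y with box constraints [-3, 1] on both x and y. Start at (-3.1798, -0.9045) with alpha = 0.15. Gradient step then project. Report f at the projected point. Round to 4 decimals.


Step 1: Compute gradient at (-3.1798, -0.9045).
grad_x = 2*1*-3.1798 - 14 = -20.3596
grad_y = 2*2*-0.9045 + 14 = 10.382
Step 2: Gradient step.
x_raw = -3.1798 - 0.15*-20.3596 = -0.1259
y_raw = -0.9045 - 0.15*10.382 = -2.4618
Step 3: Project onto [-3, 1].
x_proj = clip(-0.1259) = -0.1259
y_proj = clip(-2.4618) = -2.4618
Step 4: Evaluate f.
f(-0.1259, -2.4618) = -20.5664


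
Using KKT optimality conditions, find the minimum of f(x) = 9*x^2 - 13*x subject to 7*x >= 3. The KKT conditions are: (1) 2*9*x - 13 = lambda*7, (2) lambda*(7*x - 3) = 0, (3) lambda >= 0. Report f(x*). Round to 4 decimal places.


Step 1: Try lambda = 0 (constraint inactive).
Stationarity: 2*9*x - 13 = 0
x* = 13/(2*9) = 13/18 = 0.7222 (rounded; the exact value 13/18 is used below)
Check constraint: 7*0.7222 = 5.0554 >= 3 -- satisfied.
Step 2: Compute optimal value.
f(x*) = 9*(13/18)^2 - 13*(13/18) = -4.6944


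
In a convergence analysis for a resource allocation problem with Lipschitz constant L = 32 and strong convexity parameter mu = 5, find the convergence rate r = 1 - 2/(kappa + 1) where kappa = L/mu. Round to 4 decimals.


Step 1: Compute the condition number.
kappa = L/mu = 32/5 = 6.4
Step 2: Compute the convergence rate.
r = 1 - 2/(kappa + 1) = 1 - 2*mu/(L + mu) = (L - mu)/(L + mu) = 27/37 = 0.7297


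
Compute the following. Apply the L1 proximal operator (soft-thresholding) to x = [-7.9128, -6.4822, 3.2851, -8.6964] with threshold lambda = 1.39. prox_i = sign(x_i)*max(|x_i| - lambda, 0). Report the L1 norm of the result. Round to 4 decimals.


Soft-thresholding with lambda = 1.39:
prox(-7.9128) = sign(-7.9128)*max(|-7.9128| - 1.39, 0) = -6.5228
prox(-6.4822) = sign(-6.4822)*max(|-6.4822| - 1.39, 0) = -5.0922
prox(3.2851) = sign(3.2851)*max(|3.2851| - 1.39, 0) = 1.8951
prox(-8.6964) = sign(-8.6964)*max(|-8.6964| - 1.39, 0) = -7.3064
prox(x) = [-6.5228, -5.0922, 1.8951, -7.3064]
||prox(x)||_1 = 6.5228 + 5.0922 + 1.8951 + 7.3064 = 20.8165


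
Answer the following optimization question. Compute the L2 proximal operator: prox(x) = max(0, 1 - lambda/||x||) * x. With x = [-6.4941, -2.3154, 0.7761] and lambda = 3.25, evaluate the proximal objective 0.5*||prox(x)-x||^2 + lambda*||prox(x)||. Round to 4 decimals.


Step 1: Compute ||x||.
||x|| = 6.9381
Step 2: Compute scaling factor.
scale = max(0, 1 - 3.25/6.9381) = 0.5316
Step 3: prox(x) = [-3.4521, -1.2308, 0.4126]
||prox(x)|| = 3.6881
Step 4: Proximal objective.
0.5*||prox-x||^2 = 5.2813
lambda*||prox|| = 11.9863
Total = 17.2675


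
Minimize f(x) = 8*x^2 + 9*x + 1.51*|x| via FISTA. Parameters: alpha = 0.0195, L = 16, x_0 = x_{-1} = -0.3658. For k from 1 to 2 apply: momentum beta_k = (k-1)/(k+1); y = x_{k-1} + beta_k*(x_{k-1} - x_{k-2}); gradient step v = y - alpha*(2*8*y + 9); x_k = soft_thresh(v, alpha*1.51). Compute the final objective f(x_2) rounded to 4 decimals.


FISTA on f(x) = 8*x^2 + 9*x + 1.51*|x|
L = 16, alpha = 0.0195
Iteration 1: beta = 0.0, y = -0.3658 + 0.0*(-0.3658 + 0.3658) = -0.3658
  grad(y) = 3.1472, v = y - alpha*grad = -0.4272
  prox(v) = soft_thresh(-0.4272, 0.0294) = -0.3977
Iteration 2: beta = 0.3333, y = -0.3977 + 0.3333*(-0.3977 + 0.3658) = -0.4084
  grad(y) = 2.4661, v = y - alpha*grad = -0.4565
  prox(v) = soft_thresh(-0.4565, 0.0294) = -0.427
f(x_2) = 8*(-0.427)^2 + 9*(-0.427) + 1.51*|-0.427| = -1.7396


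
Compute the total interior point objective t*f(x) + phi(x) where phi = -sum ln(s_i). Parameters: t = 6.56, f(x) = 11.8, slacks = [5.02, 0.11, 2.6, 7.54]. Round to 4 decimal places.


Step 1: Compute log-barrier.
ln values: [1.6134, -2.2073, 0.9555, 2.0202]
phi = -(1.6134 - 2.2073 + 0.9555 + 2.0202) = -2.3819
Step 2: Compute augmented objective.
t*f(x) = 6.56*11.8 = 77.408
Total = 77.408 - 2.3819 = 75.0261


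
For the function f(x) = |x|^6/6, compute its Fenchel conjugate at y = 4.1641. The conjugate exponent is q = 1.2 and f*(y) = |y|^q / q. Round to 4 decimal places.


The conjugate exponent q satisfies 1/p + 1/q = 1.
p = 6, so q = 6/(6 - 1) = 1.2
|y|^q = 4.1641^1.2 = 5.5389
f*(4.1641) = 5.5389 / 1.2 = 4.6158


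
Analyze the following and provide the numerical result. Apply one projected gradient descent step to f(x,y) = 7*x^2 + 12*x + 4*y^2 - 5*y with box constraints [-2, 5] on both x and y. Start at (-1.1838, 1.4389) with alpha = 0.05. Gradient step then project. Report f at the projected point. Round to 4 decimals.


Step 1: Compute gradient at (-1.1838, 1.4389).
grad_x = 2*7*-1.1838 + 12 = -4.5732
grad_y = 2*4*1.4389 - 5 = 6.5112
Step 2: Gradient step.
x_raw = -1.1838 - 0.05*-4.5732 = -0.9551
y_raw = 1.4389 - 0.05*6.5112 = 1.1133
Step 3: Project onto [-2, 5].
x_proj = clip(-0.9551) = -0.9551
y_proj = clip(1.1133) = 1.1133
Step 4: Evaluate f.
f(-0.9551, 1.1133) = -5.6842


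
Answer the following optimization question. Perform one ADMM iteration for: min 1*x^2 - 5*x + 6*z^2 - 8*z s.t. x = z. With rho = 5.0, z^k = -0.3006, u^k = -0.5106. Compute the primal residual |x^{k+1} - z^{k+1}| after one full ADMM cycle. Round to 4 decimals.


ADMM iteration with rho = 5.0, z^k = -0.3006, u^k = -0.5106
Step 1: x-update.
Minimize 1*x^2 - 5*x + (5.0/2)*(x + 0.3006 - 0.5106)^2
FOC: (2*1 + 5.0)*x = 5 + 5.0*(-0.3006 + 0.5106)
x^{k+1} = 0.8643
Step 2: z-update.
Minimize 6*z^2 - 8*z + (5.0/2)*(0.8643 - z - 0.5106)^2
FOC: (2*6 + 5.0)*z = 8 + 5.0*(0.8643 - 0.5106)
z^{k+1} = 0.5746
Step 3: u-update.
u^{k+1} = -0.5106 + 0.8643 - 0.5746 = -0.2209
Step 4: Primal residual = |0.8643 - 0.5746| = 0.2897


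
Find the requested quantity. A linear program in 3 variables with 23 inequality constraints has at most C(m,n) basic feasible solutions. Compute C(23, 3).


Each vertex corresponds to some choice of n active constraints out of m, so the number of vertices is at most C(m, n) = m! / (n!(m-n)!).
m = 23, n = 3
Numerator: 23 * 22 * 21
Denominator: 3! = 6
C(23, 3) = 1771


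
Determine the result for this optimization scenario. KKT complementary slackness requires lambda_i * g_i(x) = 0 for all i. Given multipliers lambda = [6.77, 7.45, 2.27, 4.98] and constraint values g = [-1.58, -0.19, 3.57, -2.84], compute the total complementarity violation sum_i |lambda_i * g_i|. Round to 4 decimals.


KKT complementary slackness check:
lambda_1 * g_1 = 6.77 * -1.58 = -10.6966
lambda_2 * g_2 = 7.45 * -0.19 = -1.4155
lambda_3 * g_3 = 2.27 * 3.57 = 8.1039
lambda_4 * g_4 = 4.98 * -2.84 = -14.1432
Total violation = 10.6966 + 1.4155 + 8.1039 + 14.1432 = 34.3592


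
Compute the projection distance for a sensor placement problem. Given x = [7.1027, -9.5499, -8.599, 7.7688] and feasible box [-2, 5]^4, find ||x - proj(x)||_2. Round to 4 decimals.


Project each component onto [-2, 5].
clip(7.1027) = 5.0, clip(-9.5499) = -2.0, clip(-8.599) = -2.0, clip(7.7688) = 5.0
Projection = [5.0, -2.0, -2.0, 5.0]
Squared diffs: [4.4213, 57.001, 43.5468, 7.6663]
Distance = sqrt(112.6354) = 10.613


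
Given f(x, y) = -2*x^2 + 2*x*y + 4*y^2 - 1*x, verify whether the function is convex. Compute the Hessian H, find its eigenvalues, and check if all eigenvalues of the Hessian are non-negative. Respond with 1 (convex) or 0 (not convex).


The Hessian of f(x,y) = -2*x^2 + 2*x*y + 4*y^2 - 1*x is:
H = [[-4, 2], [2, 8]]
Trace = -4 + 8 = 4
Determinant = -4*8 - (2)^2 = -36
Discriminant = (4)^2 - 4*-36 = 160.0
Eigenvalues: lambda_1 = -4.3246, lambda_2 = 8.3246
The function is not convex.

0


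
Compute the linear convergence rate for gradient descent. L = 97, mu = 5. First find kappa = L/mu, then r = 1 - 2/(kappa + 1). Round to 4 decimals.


Step 1: Compute the condition number.
kappa = L/mu = 97/5 = 19.4
Step 2: Compute the convergence rate.
r = 1 - 2/(kappa + 1) = 1 - 2*mu/(L + mu) = (L - mu)/(L + mu) = 92/102 = 0.902
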